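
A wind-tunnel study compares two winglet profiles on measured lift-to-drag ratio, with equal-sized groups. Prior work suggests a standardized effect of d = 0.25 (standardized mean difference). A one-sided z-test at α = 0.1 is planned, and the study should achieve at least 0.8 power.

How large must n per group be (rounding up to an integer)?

n = 145 per group

For power 0.8 need Φ(δ − z_{0.1}) = 0.8, so δ = z_{0.1} + z_{0.20} = 1.282 + 0.842 = 2.123.
δ = d·√(n/2) ⇒ n = 2(δ/d)² = 2 × (2.123 / 0.25)² = 144.25.
Round up to the next whole unit.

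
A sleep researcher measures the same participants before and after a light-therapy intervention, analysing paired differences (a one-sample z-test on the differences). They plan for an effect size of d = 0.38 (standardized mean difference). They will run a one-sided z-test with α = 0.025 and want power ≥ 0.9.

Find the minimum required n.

Set Φ(δ − 1.960) = 0.9; then δ − 1.960 = Φ⁻¹(0.9) = 1.282, giving δ = 3.242.
δ = d·√n ⇒ n = (δ/d)² = (3.242 / 0.38)² = 72.77.
Round up to the next whole unit.

n = 73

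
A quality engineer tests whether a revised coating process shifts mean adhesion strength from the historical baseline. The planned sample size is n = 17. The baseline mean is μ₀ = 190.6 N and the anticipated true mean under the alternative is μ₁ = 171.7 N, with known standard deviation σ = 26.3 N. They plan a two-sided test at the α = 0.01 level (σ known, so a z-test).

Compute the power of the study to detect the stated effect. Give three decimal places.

Power ≈ 0.651

Standardized effect: d = |μ₁ − μ₀| / σ = |171.7 − 190.6| / 26.3 = 0.7186
Noncentrality parameter: δ = d·√n = 0.7186 × √17 = 2.9630
Two-sided α = 0.01 → critical value z_{0.005} = 2.576.
Power = Φ(δ − 2.576) + Φ(−δ − 2.576) = Φ(0.387) + Φ(-5.539) = 0.6507 + 0.0000 = 0.6507.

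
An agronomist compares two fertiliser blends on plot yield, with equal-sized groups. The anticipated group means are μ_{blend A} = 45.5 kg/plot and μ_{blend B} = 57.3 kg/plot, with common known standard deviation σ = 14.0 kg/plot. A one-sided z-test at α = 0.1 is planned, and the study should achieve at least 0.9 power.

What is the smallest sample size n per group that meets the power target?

n = 19 per group

Standardized effect: d = |μ_{blend A} − μ_{blend B}| / σ = |45.5 − 57.3| / 14.0 = 0.8429
Set Φ(δ − 1.282) = 0.9; then δ − 1.282 = Φ⁻¹(0.9) = 1.282, giving δ = 2.563.
δ = d·√(n/2) ⇒ n = 2(δ/d)² = 2 × (2.563 / 0.8429)² = 18.49.
Rounding up, n = 19 per group.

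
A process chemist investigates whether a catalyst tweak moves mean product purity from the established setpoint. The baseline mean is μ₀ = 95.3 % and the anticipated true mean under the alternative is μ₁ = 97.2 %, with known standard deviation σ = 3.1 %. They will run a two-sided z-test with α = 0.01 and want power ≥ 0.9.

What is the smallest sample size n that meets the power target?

Standardized effect: d = |μ₁ − μ₀| / σ = |97.2 − 95.3| / 3.1 = 0.6129
Set Φ(δ − 2.576) = 0.9; then δ − 2.576 = Φ⁻¹(0.9) = 1.282, giving δ = 3.857.
(For δ > 0 the lower-tail rejection region contributes negligibly to power, so the one-term inversion is standard.)
δ = d·√n ⇒ n = (δ/d)² = (3.857 / 0.6129)² = 39.61.
Round up to the next whole unit.

n = 40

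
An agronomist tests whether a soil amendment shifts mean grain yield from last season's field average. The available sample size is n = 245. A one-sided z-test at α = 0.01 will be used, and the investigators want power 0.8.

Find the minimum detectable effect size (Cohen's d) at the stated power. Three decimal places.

Need Φ(δ − 2.326) = 0.8, so δ = 2.326 + 0.842 = 3.168.
δ = d·√n ⇒ d = δ/√n = 3.168/√245 = 0.2024.

d ≈ 0.202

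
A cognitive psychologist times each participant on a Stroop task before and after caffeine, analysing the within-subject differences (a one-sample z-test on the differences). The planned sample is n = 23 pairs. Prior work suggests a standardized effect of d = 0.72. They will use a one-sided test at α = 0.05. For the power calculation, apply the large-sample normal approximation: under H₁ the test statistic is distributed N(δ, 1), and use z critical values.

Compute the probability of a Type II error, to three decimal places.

Noncentrality parameter: δ = d·√n = 0.72 × √23 = 3.4530
Critical value for a one-sided test at α = 0.05: z_α = 1.645.
Power = P(Z > 1.645 − δ) = Φ(1.808) = 0.9647.
Type II error: β = 1 − power = 1 − 0.9647 = 0.0353.

β ≈ 0.035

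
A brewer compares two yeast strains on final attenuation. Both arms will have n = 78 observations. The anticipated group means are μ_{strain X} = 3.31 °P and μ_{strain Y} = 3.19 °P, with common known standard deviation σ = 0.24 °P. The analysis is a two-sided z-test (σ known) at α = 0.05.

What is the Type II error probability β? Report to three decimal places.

β ≈ 0.123

Standardized effect: d = |μ_{strain X} − μ_{strain Y}| / σ = |3.31 − 3.19| / 0.24 = 0.5000
Noncentrality parameter: δ = d·√(n/2) = 0.5000 × √(78/2) = 3.1225
Two-sided α = 0.05 → critical value z_{0.025} = 1.960.
Power = Φ(δ − 1.960) + Φ(−δ − 1.960) = Φ(1.163) + Φ(-5.082) = 0.8775 + 0.0000 = 0.8775.
Type II error: β = 1 − power = 1 − 0.8775 = 0.1225.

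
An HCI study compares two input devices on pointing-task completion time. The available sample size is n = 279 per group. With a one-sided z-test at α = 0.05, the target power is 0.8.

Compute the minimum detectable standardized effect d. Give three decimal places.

d ≈ 0.211

Need Φ(δ − 1.645) = 0.8, so δ = 1.645 + 0.842 = 2.486.
δ = d·√(n/2) ⇒ d = δ/√(n/2) = 2.486/√(279/2) = 0.2105.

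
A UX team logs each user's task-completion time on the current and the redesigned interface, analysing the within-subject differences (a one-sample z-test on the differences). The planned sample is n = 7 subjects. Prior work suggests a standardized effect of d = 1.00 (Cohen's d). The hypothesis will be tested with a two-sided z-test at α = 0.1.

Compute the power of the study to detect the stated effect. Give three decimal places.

Noncentrality parameter: δ = d·√n = 1.00 × √7 = 2.6458
Two-sided α = 0.1 → critical value z_{0.05} = 1.645.
Power = Φ(δ − 1.645) + Φ(−δ − 1.645) = Φ(1.001) + Φ(-4.291) = 0.8416 + 0.0000 = 0.8416.

Power ≈ 0.842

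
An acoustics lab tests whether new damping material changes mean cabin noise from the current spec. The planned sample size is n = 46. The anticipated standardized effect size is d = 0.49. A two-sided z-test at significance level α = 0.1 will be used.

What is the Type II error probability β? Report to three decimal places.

β ≈ 0.047

Noncentrality parameter: δ = d·√n = 0.49 × √46 = 3.3233
Critical value for a two-sided test at α = 0.1: z_{α/2} = 1.645.
Power = Φ(δ − 1.645) + Φ(−δ − 1.645) = Φ(1.678) + Φ(-4.968) = 0.9534 + 0.0000 = 0.9534.
Type II error: β = 1 − power = 1 − 0.9534 = 0.0466.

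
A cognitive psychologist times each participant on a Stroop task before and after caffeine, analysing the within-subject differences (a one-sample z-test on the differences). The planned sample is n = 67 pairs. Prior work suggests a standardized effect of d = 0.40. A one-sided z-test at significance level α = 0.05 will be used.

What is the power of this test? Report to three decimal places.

Noncentrality parameter: δ = d·√n = 0.40 × √67 = 3.2741
One-sided α = 0.05 → critical value z_{0.05} = 1.645.
Power = P(Z > 1.645 − δ) = Φ(1.629) = 0.9484.

Power ≈ 0.948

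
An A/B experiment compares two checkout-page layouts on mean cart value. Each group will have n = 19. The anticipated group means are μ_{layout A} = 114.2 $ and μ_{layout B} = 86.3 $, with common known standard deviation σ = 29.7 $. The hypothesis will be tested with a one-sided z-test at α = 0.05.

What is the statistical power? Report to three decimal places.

Standardized effect: d = |μ_{layout A} − μ_{layout B}| / σ = |114.2 − 86.3| / 29.7 = 0.9394
Noncentrality parameter: λ = d·√(n/2) = 0.9394 × √(19/2) = 2.8954
Critical value for a one-sided test at α = 0.05: z_α = 1.645.
Power = Φ(λ − 1.645) = Φ(1.251) = 0.8945.

Power ≈ 0.894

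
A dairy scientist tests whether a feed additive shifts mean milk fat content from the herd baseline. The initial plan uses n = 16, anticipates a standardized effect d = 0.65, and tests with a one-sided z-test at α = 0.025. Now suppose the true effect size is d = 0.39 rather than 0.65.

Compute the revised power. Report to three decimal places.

Power ≈ 0.345

With d = 0.39: δ = d·√n = 0.39 × √16 = 1.5600. Critical value z_{0.025} = 1.960.
Revised power = Φ(δ − 1.960) = Φ(-0.400) = 0.3446.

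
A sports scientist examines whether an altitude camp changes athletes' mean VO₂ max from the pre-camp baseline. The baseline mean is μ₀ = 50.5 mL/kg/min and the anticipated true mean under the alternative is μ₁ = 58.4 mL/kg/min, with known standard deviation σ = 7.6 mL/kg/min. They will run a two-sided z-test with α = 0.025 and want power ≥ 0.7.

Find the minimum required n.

n = 8

Standardized effect: d = |μ₁ − μ₀| / σ = |58.4 − 50.5| / 7.6 = 1.0395
Set Φ(δ − 2.241) = 0.7; then δ − 2.241 = Φ⁻¹(0.7) = 0.524, giving δ = 2.766.
(The Φ(−δ − z_{α/2}) term is vanishingly small for δ > 0 and is dropped in the standard sample-size formula.)
δ = d·√n ⇒ n = (δ/d)² = (2.766 / 1.0395)² = 7.08.
Round up to the next whole unit.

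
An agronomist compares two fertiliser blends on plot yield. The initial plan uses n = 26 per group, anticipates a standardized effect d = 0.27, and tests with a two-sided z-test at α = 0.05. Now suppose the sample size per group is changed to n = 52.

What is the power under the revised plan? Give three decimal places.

Power ≈ 0.280

With n = 52 per group: δ = d·√(n/2) = 0.27 × √(52/2) = 1.3767. Critical value z_{0.025} = 1.960.
Revised power = Φ(δ − 1.960) + Φ(−δ − 1.960) = Φ(-0.583) + Φ(-3.337) = 0.2799 + 0.0004 = 0.2803.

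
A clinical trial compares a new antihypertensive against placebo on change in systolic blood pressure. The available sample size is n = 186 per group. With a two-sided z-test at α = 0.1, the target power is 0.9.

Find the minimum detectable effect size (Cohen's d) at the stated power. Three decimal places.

d ≈ 0.303

Need Φ(δ − 1.645) = 0.9, so δ = 1.645 + 1.282 = 2.926.
(Lower-tail contribution to power is negligible for δ > 0.)
δ = d·√(n/2) ⇒ d = δ/√(n/2) = 2.926/√(186/2) = 0.3035.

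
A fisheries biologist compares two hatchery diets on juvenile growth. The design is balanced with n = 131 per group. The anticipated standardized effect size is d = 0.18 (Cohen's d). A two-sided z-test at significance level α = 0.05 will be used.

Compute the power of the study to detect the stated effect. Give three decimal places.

Power ≈ 0.308

Noncentrality parameter: δ = d·√(n/2) = 0.18 × √(131/2) = 1.4568
Two-sided α = 0.05 → critical value z_{0.025} = 1.960.
Power = Φ(δ − 1.960) + Φ(−δ − 1.960) = Φ(-0.503) + Φ(-3.417) = 0.3074 + 0.0003 = 0.3077.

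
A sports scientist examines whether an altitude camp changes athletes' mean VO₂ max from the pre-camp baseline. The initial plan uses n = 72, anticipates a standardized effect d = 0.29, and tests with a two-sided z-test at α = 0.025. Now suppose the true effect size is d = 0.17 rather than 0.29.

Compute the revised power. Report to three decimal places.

With d = 0.17: δ = d·√n = 0.17 × √72 = 1.4425. Critical value z_{0.0125} = 2.241.
Revised power = Φ(δ − 2.241) + Φ(−δ − 2.241) = Φ(-0.799) + Φ(-3.684) = 0.2122 + 0.0001 = 0.2123.

Power ≈ 0.212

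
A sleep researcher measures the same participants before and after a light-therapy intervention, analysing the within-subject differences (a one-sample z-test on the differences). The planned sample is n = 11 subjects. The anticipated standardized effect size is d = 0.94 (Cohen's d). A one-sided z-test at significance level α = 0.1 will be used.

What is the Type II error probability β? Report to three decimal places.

β ≈ 0.033

Noncentrality parameter: δ = d·√n = 0.94 × √11 = 3.1176
One-sided α = 0.1 → critical value z_{0.1} = 1.282.
Power = P(Z > 1.282 − δ) = Φ(1.836) = 0.9668.
Type II error: β = 1 − power = 1 − 0.9668 = 0.0332.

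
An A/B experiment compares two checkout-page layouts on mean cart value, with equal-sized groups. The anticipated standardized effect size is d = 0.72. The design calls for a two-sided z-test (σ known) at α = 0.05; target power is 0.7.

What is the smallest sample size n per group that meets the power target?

For power 0.7 need Φ(δ − z_{0.025}) = 0.7, so δ = z_{0.025} + z_{0.30} = 1.960 + 0.524 = 2.484.
(Ignoring the negligible lower-tail rejection probability gives the usual closed-form inversion.)
δ = d·√(n/2) ⇒ n = 2(δ/d)² = 2 × (2.484 / 0.72)² = 23.81.
Rounding up, n = 24 per group.

n = 24 per group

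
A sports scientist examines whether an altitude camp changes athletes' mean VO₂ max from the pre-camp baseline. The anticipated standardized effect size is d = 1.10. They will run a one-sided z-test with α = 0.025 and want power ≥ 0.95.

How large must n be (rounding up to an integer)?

For power 0.95 need Φ(δ − z_{0.025}) = 0.95, so δ = z_{0.025} + z_{0.05} = 1.960 + 1.645 = 3.605.
δ = d·√n ⇒ n = (δ/d)² = (3.605 / 1.10)² = 10.74.
Rounding up, n = 11.

n = 11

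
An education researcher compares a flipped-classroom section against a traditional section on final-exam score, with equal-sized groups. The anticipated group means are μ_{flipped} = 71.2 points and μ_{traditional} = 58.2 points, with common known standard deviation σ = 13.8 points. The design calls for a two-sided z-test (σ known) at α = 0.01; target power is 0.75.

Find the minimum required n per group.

n = 24 per group

Standardized effect: d = |μ_{flipped} − μ_{traditional}| / σ = |71.2 − 58.2| / 13.8 = 0.9420
Set Φ(δ − 2.576) = 0.75; then δ − 2.576 = Φ⁻¹(0.75) = 0.674, giving δ = 3.250.
(For δ > 0 the lower-tail rejection region contributes negligibly to power, so the one-term inversion is standard.)
δ = d·√(n/2) ⇒ n = 2(δ/d)² = 2 × (3.250 / 0.9420)² = 23.81.
Round up to the next whole unit.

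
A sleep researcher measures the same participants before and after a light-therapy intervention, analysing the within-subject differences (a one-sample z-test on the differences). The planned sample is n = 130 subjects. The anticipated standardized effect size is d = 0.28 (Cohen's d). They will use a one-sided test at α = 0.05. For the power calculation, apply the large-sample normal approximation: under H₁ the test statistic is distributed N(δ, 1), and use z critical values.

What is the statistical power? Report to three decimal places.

Noncentrality parameter: δ = d·√n = 0.28 × √130 = 3.1925
Critical value for a one-sided test at α = 0.05: z_α = 1.645.
Power = Φ(δ − 1.645) = Φ(1.548) = 0.9391.

Power ≈ 0.939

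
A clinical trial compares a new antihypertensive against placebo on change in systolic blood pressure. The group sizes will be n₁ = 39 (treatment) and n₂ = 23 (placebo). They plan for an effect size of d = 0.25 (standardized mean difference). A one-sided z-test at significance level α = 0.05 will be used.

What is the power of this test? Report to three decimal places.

Noncentrality parameter: δ = d / √(1/n₁ + 1/n₂) = 0.25 / √(1/39 + 1/23) = 0.9509
One-sided α = 0.05 → critical value z_{0.05} = 1.645.
Power = P(Z > 1.645 − δ) = Φ(-0.694) = 0.2439.

Power ≈ 0.244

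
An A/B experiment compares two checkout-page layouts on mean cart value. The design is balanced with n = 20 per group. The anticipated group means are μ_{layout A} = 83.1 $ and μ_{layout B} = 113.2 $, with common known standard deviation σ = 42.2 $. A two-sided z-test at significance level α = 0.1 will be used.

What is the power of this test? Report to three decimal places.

Power ≈ 0.729

Standardized effect: d = |μ_{layout A} − μ_{layout B}| / σ = |83.1 − 113.2| / 42.2 = 0.7133
Noncentrality parameter: δ = d·√(n/2) = 0.7133 × √(20/2) = 2.2556
Two-sided α = 0.1 → critical value z_{0.05} = 1.645.
Power = Φ(δ − 1.645) + Φ(−δ − 1.645) = Φ(0.611) + Φ(-3.900) = 0.7293 + 0.0000 = 0.7294.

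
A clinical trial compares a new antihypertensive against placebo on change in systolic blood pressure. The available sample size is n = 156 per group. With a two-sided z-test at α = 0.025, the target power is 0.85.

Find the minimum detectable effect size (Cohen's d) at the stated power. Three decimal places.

d ≈ 0.371

Required noncentrality: δ = z_{0.0125} + z_{0.15} = 2.241 + 1.036 = 3.278.
(Lower-tail contribution to power is negligible for δ > 0.)
δ = d·√(n/2) ⇒ d = δ/√(n/2) = 3.278/√(156/2) = 0.3711.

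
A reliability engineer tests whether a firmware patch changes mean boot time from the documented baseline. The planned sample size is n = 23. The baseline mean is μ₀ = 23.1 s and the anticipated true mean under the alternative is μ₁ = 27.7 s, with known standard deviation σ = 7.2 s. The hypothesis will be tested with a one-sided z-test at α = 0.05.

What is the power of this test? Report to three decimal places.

Standardized effect: d = |μ₁ − μ₀| / σ = |27.7 − 23.1| / 7.2 = 0.6389
Noncentrality parameter: δ = d·√n = 0.6389 × √23 = 3.0640
Critical value for a one-sided test at α = 0.05: z_α = 1.645.
Power = Φ(δ − 1.645) = Φ(1.419) = 0.9221.

Power ≈ 0.922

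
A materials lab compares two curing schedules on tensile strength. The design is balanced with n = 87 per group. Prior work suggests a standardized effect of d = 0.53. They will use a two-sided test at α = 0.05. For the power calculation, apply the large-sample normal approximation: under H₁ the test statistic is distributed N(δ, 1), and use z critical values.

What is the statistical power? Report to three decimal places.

Power ≈ 0.938

Noncentrality parameter: δ = d·√(n/2) = 0.53 × √(87/2) = 3.4956
Two-sided α = 0.05 → critical value z_{0.025} = 1.960.
Power = Φ(δ − 1.960) + Φ(−δ − 1.960) = Φ(1.536) + Φ(-5.456) = 0.9377 + 0.0000 = 0.9377.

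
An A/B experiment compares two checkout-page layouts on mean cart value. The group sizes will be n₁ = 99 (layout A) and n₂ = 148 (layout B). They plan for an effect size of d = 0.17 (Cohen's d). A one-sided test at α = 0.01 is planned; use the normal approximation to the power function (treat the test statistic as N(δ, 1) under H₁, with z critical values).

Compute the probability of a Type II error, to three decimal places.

β ≈ 0.845

Noncentrality parameter: δ = d / √(1/n₁ + 1/n₂) = 0.17 / √(1/99 + 1/148) = 1.3093
One-sided α = 0.01 → critical value z_{0.01} = 2.326.
Power = P(Z > 2.326 − δ) = Φ(-1.017) = 0.1546.
Type II error: β = 1 − power = 1 − 0.1546 = 0.8454.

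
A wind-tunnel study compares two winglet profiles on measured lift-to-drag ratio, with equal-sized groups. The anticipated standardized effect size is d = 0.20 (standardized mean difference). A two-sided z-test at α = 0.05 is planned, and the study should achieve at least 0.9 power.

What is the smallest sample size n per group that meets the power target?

Set Φ(δ − 1.960) = 0.9; then δ − 1.960 = Φ⁻¹(0.9) = 1.282, giving δ = 3.242.
(For δ > 0 the lower-tail rejection region contributes negligibly to power, so the one-term inversion is standard.)
δ = d·√(n/2) ⇒ n = 2(δ/d)² = 2 × (3.242 / 0.20)² = 525.37.
Round up to the next whole unit.

n = 526 per group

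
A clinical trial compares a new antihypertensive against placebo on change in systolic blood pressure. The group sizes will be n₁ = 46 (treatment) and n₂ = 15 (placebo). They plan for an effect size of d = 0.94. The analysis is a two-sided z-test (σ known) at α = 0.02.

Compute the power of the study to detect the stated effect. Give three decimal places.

Noncentrality parameter: λ = d / √(1/n₁ + 1/n₂) = 0.94 / √(1/46 + 1/15) = 3.1615
Two-sided α = 0.02 → critical value z_{0.01} = 2.326.
Power = Φ(λ − 2.326) + Φ(−λ − 2.326) = Φ(0.835) + Φ(-5.488) = 0.7982 + 0.0000 = 0.7982.

Power ≈ 0.798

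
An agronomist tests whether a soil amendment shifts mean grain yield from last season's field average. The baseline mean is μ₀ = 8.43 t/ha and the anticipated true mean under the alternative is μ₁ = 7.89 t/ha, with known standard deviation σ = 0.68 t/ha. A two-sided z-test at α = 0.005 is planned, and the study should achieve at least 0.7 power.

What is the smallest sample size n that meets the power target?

Standardized effect: d = |μ₁ − μ₀| / σ = |7.89 − 8.43| / 0.68 = 0.7941
For power 0.7 need Φ(δ − z_{0.0025}) = 0.7, so δ = z_{0.0025} + z_{0.30} = 2.807 + 0.524 = 3.331.
(For δ > 0 the lower-tail rejection region contributes negligibly to power, so the one-term inversion is standard.)
δ = d·√n ⇒ n = (δ/d)² = (3.331 / 0.7941)² = 17.60.
Round up to the next whole unit.

n = 18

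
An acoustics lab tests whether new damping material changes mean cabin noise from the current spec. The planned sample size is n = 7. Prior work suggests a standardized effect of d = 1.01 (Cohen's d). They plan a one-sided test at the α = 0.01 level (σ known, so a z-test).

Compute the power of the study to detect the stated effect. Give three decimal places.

Noncentrality parameter: δ = d·√n = 1.01 × √7 = 2.6722
Critical value for a one-sided test at α = 0.01: z_α = 2.326.
Power = P(Z > 2.326 − δ) = Φ(0.346) = 0.6353.

Power ≈ 0.635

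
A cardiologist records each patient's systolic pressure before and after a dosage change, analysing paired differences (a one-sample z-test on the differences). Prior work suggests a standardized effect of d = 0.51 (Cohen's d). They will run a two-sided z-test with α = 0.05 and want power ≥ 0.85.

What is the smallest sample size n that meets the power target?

n = 35

For power 0.85 need Φ(δ − z_{0.025}) = 0.85, so δ = z_{0.025} + z_{0.15} = 1.960 + 1.036 = 2.996.
(For δ > 0 the lower-tail rejection region contributes negligibly to power, so the one-term inversion is standard.)
δ = d·√n ⇒ n = (δ/d)² = (2.996 / 0.51)² = 34.52.
Round up to the next whole unit.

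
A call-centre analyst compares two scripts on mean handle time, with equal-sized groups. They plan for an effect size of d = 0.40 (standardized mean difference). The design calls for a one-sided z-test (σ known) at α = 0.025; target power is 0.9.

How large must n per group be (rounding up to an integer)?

n = 132 per group

For power 0.9 need Φ(δ − z_{0.025}) = 0.9, so δ = z_{0.025} + z_{0.10} = 1.960 + 1.282 = 3.242.
δ = d·√(n/2) ⇒ n = 2(δ/d)² = 2 × (3.242 / 0.40)² = 131.34.
Rounding up, n = 132 per group.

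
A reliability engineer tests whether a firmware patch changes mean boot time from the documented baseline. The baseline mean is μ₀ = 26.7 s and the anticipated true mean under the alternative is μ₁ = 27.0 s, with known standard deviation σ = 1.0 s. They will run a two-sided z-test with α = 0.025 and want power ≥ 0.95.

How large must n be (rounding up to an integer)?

Standardized effect: d = |μ₁ − μ₀| / σ = |27.0 − 26.7| / 1.0 = 0.3000
For power 0.95 need Φ(δ − z_{0.0125}) = 0.95, so δ = z_{0.0125} + z_{0.05} = 2.241 + 1.645 = 3.886.
(Ignoring the negligible lower-tail rejection probability gives the usual closed-form inversion.)
δ = d·√n ⇒ n = (δ/d)² = (3.886 / 0.3000)² = 167.81.
Round up to the next whole unit.

n = 168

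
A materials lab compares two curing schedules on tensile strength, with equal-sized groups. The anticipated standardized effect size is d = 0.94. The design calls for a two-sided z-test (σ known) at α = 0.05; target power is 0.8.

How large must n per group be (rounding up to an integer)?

n = 18 per group

For power 0.8 need Φ(δ − z_{0.025}) = 0.8, so δ = z_{0.025} + z_{0.20} = 1.960 + 0.842 = 2.802.
(Ignoring the negligible lower-tail rejection probability gives the usual closed-form inversion.)
δ = d·√(n/2) ⇒ n = 2(δ/d)² = 2 × (2.802 / 0.94)² = 17.77.
Round up to the next whole unit.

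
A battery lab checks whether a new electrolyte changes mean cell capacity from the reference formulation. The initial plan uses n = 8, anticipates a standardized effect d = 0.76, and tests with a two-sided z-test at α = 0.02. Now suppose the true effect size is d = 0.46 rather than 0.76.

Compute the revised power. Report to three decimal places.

With d = 0.46: δ = d·√n = 0.46 × √8 = 1.3011. Critical value z_{0.01} = 2.326.
Revised power = Φ(δ − 2.326) + Φ(−δ − 2.326) = Φ(-1.025) + Φ(-3.627) = 0.1526 + 0.0001 = 0.1528.

Power ≈ 0.153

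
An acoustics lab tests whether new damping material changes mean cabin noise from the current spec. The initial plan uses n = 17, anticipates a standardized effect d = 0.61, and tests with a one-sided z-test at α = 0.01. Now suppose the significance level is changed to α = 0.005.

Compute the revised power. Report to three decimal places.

Power ≈ 0.476

δ = d·√n = 0.61 × √17 = 2.5151 (unchanged). New critical value: z_{0.005} = 2.576.
Revised power = P(Z > 2.576 − δ) = Φ(-0.061) = 0.4758.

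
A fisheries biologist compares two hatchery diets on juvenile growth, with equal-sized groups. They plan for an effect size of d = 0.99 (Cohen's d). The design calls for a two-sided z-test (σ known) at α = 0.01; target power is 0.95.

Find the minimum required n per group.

n = 37 per group

For power 0.95 need Φ(δ − z_{0.005}) = 0.95, so δ = z_{0.005} + z_{0.05} = 2.576 + 1.645 = 4.221.
(Ignoring the negligible lower-tail rejection probability gives the usual closed-form inversion.)
δ = d·√(n/2) ⇒ n = 2(δ/d)² = 2 × (4.221 / 0.99)² = 36.35.
Rounding up, n = 37 per group.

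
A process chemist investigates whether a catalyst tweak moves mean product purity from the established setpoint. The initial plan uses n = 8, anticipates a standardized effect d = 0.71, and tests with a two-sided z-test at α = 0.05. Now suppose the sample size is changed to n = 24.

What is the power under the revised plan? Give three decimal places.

Power ≈ 0.936

With n = 24: δ = d·√n = 0.71 × √24 = 3.4783. Critical value z_{0.025} = 1.960.
Revised power = Φ(δ − 1.960) + Φ(−δ − 1.960) = Φ(1.518) + Φ(-5.438) = 0.9355 + 0.0000 = 0.9355.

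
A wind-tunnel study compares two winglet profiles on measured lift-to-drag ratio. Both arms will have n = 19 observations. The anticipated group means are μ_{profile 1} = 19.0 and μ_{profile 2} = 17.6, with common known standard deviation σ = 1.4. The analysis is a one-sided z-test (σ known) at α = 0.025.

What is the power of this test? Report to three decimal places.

Standardized effect: d = |μ_{profile 1} − μ_{profile 2}| / σ = |19.0 − 17.6| / 1.4 = 1.0000
Noncentrality parameter: δ = d·√(n/2) = 1.0000 × √(19/2) = 3.0822
One-sided α = 0.025 → critical value z_{0.025} = 1.960.
Power = Φ(δ − 1.960) = Φ(1.122) = 0.8691.

Power ≈ 0.869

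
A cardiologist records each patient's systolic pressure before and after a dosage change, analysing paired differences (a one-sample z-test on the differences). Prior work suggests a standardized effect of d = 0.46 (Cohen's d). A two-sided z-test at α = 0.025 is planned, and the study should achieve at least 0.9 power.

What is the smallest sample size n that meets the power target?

n = 59

For power 0.9 need Φ(δ − z_{0.0125}) = 0.9, so δ = z_{0.0125} + z_{0.10} = 2.241 + 1.282 = 3.523.
(The Φ(−δ − z_{α/2}) term is vanishingly small for δ > 0 and is dropped in the standard sample-size formula.)
δ = d·√n ⇒ n = (δ/d)² = (3.523 / 0.46)² = 58.65.
Rounding up, n = 59.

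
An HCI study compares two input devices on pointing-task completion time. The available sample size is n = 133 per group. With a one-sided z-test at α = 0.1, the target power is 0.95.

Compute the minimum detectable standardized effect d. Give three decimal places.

d ≈ 0.359

Required noncentrality: δ = z_{0.1} + z_{0.05} = 1.282 + 1.645 = 2.926.
δ = d·√(n/2) ⇒ d = δ/√(n/2) = 2.926/√(133/2) = 0.3589.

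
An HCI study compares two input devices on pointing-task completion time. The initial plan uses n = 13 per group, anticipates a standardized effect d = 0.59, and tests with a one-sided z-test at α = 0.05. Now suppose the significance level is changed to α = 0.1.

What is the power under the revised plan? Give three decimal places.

δ = d·√(n/2) = 0.59 × √(13/2) = 1.5042 (unchanged). New critical value: z_{0.1} = 1.282.
Revised power = P(Z > 1.282 − δ) = Φ(0.223) = 0.5881.

Power ≈ 0.588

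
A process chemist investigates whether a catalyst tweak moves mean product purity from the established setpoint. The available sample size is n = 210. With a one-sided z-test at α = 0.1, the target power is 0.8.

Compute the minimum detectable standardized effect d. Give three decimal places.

Need Φ(δ − 1.282) = 0.8, so δ = 1.282 + 0.842 = 2.123.
δ = d·√n ⇒ d = δ/√n = 2.123/√210 = 0.1465.

d ≈ 0.147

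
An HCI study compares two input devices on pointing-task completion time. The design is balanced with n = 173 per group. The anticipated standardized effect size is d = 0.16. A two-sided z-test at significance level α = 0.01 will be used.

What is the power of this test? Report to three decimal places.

Noncentrality parameter: δ = d·√(n/2) = 0.16 × √(173/2) = 1.4881
Two-sided α = 0.01 → critical value z_{0.005} = 2.576.
Power = Φ(δ − 2.576) + Φ(−δ − 2.576) = Φ(-1.088) + Φ(-4.064) = 0.1384 + 0.0000 = 0.1384.

Power ≈ 0.138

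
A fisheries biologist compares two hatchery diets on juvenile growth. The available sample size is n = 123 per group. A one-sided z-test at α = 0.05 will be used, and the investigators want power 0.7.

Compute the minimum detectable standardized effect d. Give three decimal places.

Need Φ(δ − 1.645) = 0.7, so δ = 1.645 + 0.524 = 2.169.
δ = d·√(n/2) ⇒ d = δ/√(n/2) = 2.169/√(123/2) = 0.2766.

d ≈ 0.277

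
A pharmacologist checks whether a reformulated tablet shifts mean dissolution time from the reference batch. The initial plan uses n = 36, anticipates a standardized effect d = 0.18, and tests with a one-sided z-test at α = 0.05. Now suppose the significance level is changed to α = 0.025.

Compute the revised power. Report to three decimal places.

δ = d·√n = 0.18 × √36 = 1.0800 (unchanged). New critical value: z_{0.025} = 1.960.
Revised power = Φ(δ − 1.960) = Φ(-0.880) = 0.1894.

Power ≈ 0.189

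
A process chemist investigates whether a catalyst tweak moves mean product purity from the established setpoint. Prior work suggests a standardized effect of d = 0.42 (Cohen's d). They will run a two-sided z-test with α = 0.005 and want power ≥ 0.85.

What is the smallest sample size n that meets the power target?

n = 84

Set Φ(δ − 2.807) = 0.85; then δ − 2.807 = Φ⁻¹(0.85) = 1.036, giving δ = 3.843.
(For δ > 0 the lower-tail rejection region contributes negligibly to power, so the one-term inversion is standard.)
δ = d·√n ⇒ n = (δ/d)² = (3.843 / 0.42)² = 83.74.
Rounding up, n = 84.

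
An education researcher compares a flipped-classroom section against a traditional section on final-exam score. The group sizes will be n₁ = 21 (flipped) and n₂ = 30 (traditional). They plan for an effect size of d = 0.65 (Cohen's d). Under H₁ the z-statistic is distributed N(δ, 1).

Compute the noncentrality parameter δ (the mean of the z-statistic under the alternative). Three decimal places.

δ = d / √(1/n₁ + 1/n₂) = 0.65 / √(1/21 + 1/30) = 2.2845

δ ≈ 2.285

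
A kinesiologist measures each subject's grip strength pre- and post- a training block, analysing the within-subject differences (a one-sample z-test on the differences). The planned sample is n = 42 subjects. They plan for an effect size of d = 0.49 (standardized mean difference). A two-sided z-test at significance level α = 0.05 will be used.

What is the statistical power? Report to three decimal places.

Power ≈ 0.888

Noncentrality parameter: δ = d·√n = 0.49 × √42 = 3.1756
Critical value for a two-sided test at α = 0.05: z_{α/2} = 1.960.
Power = Φ(δ − 1.960) + Φ(−δ − 1.960) = Φ(1.216) + Φ(-5.136) = 0.8879 + 0.0000 = 0.8879.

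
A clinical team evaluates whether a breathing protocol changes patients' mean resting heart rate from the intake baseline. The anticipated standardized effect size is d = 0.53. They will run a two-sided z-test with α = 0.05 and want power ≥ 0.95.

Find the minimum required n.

Set Φ(δ − 1.960) = 0.95; then δ − 1.960 = Φ⁻¹(0.95) = 1.645, giving δ = 3.605.
(Ignoring the negligible lower-tail rejection probability gives the usual closed-form inversion.)
δ = d·√n ⇒ n = (δ/d)² = (3.605 / 0.53)² = 46.26.
Rounding up, n = 47.

n = 47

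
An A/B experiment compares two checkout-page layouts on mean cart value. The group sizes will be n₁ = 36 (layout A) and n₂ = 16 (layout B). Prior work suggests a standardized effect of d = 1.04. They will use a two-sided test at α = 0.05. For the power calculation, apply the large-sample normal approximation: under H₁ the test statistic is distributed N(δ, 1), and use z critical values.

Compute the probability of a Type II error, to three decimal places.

Noncentrality parameter: δ = d / √(1/n₁ + 1/n₂) = 1.04 / √(1/36 + 1/16) = 3.4613
Two-sided α = 0.05 → critical value z_{0.025} = 1.960.
Power = Φ(δ − 1.960) + Φ(−δ − 1.960) = Φ(1.501) + Φ(-5.421) = 0.9334 + 0.0000 = 0.9334.
Type II error: β = 1 − power = 1 − 0.9334 = 0.0666.

β ≈ 0.067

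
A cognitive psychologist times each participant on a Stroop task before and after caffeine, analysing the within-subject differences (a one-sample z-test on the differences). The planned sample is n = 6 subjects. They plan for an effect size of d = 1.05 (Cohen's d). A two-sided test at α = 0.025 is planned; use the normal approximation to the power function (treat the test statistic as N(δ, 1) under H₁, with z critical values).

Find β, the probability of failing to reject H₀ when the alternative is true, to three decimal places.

Noncentrality parameter: δ = d·√n = 1.05 × √6 = 2.5720
Critical value for a two-sided test at α = 0.025: z_{α/2} = 2.241.
Power = Φ(δ − 2.241) + Φ(−δ − 2.241) = Φ(0.331) + Φ(-4.813) = 0.6295 + 0.0000 = 0.6295.
Type II error: β = 1 − power = 1 − 0.6295 = 0.3705.

β ≈ 0.370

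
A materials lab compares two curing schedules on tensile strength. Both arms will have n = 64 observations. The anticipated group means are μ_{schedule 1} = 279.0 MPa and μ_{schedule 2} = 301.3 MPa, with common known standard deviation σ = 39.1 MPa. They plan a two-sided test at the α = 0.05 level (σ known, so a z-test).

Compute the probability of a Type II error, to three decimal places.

β ≈ 0.103

Standardized effect: d = |μ_{schedule 1} − μ_{schedule 2}| / σ = |279.0 − 301.3| / 39.1 = 0.5703
Noncentrality parameter: δ = d·√(n/2) = 0.5703 × √(64/2) = 3.2263
Critical value for a two-sided test at α = 0.05: z_{α/2} = 1.960.
Power = Φ(δ − 1.960) + Φ(−δ − 1.960) = Φ(1.266) + Φ(-5.186) = 0.8973 + 0.0000 = 0.8973.
Type II error: β = 1 − power = 1 − 0.8973 = 0.1027.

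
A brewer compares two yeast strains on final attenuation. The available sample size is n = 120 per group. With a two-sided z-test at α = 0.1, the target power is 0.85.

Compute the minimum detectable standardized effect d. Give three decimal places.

d ≈ 0.346

Need Φ(δ − 1.645) = 0.85, so δ = 1.645 + 1.036 = 2.681.
(The second rejection-region term Φ(−δ − z_{α/2}) is negligible and dropped.)
δ = d·√(n/2) ⇒ d = δ/√(n/2) = 2.681/√(120/2) = 0.3462.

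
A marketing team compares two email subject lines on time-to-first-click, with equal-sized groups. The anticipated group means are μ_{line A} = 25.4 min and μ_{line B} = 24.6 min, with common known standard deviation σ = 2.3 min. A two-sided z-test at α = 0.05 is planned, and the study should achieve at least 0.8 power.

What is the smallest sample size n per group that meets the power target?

Standardized effect: d = |μ_{line A} − μ_{line B}| / σ = |25.4 − 24.6| / 2.3 = 0.3478
Set Φ(δ − 1.960) = 0.8; then δ − 1.960 = Φ⁻¹(0.8) = 0.842, giving δ = 2.802.
(For δ > 0 the lower-tail rejection region contributes negligibly to power, so the one-term inversion is standard.)
δ = d·√(n/2) ⇒ n = 2(δ/d)² = 2 × (2.802 / 0.3478)² = 129.75.
Round up to the next whole unit.

n = 130 per group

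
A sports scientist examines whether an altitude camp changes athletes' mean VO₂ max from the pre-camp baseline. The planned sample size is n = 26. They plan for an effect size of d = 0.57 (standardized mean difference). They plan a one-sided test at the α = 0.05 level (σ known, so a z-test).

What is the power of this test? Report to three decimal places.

Noncentrality parameter: δ = d·√n = 0.57 × √26 = 2.9064
Critical value for a one-sided test at α = 0.05: z_α = 1.645.
Power = Φ(δ − 1.645) = Φ(1.262) = 0.8965.

Power ≈ 0.896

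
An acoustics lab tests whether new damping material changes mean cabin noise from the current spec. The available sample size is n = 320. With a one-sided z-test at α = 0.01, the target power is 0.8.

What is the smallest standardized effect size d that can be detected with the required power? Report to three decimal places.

d ≈ 0.177

Need Φ(δ − 2.326) = 0.8, so δ = 2.326 + 0.842 = 3.168.
δ = d·√n ⇒ d = δ/√n = 3.168/√320 = 0.1771.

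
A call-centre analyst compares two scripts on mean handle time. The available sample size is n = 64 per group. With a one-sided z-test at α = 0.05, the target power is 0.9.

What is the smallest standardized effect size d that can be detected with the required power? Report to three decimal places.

d ≈ 0.517

Required noncentrality: δ = z_{0.05} + z_{0.10} = 1.645 + 1.282 = 2.926.
δ = d·√(n/2) ⇒ d = δ/√(n/2) = 2.926/√(64/2) = 0.5173.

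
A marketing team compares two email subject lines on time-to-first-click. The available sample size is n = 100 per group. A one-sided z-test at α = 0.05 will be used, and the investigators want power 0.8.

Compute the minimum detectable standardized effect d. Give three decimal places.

d ≈ 0.352

Required noncentrality: δ = z_{0.05} + z_{0.20} = 1.645 + 0.842 = 2.486.
δ = d·√(n/2) ⇒ d = δ/√(n/2) = 2.486/√(100/2) = 0.3516.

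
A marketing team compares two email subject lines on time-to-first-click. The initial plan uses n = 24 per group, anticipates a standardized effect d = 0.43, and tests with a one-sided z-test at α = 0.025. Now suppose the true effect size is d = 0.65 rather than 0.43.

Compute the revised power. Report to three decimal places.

Power ≈ 0.615

With d = 0.65: δ = d·√(n/2) = 0.65 × √(24/2) = 2.2517. Critical value z_{0.025} = 1.960.
Revised power = P(Z > 1.960 − δ) = Φ(0.292) = 0.6147.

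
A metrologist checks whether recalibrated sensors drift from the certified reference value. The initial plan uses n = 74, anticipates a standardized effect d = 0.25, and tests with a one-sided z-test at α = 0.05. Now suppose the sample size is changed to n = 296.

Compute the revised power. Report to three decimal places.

Power ≈ 0.996

With n = 296: δ = d·√n = 0.25 × √296 = 4.3012. Critical value z_{0.05} = 1.645.
Revised power = Φ(δ − 1.645) = Φ(2.656) = 0.9960.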